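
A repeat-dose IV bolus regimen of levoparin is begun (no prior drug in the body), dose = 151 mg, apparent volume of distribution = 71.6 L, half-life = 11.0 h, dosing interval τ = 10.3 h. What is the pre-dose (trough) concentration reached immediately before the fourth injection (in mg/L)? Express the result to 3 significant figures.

C₀ per dose = Dose / Vd = 151 / 71.6 = 2.109 mg/L
k = ln2 / t½ = 0.693147 / 11.0 = 0.06301 h⁻¹
Fraction remaining after one interval: r = e^(−kτ) = e^(−0.06301 × 10.3) = 0.5226
Before dose 4, 3 doses have been given (aged 1τ, 2τ, 3τ).
C_trough = C₀ × (r + r² + … + r^3) = C₀ × r(1−r^3)/(1−r)
        = 2.109 × 0.5226 × (1 − 0.1427) / (1 − 0.5226) = 1.979 mg/L

1.98 mg/L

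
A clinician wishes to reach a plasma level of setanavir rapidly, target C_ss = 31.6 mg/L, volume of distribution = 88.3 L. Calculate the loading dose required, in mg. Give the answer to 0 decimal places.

LD = Css × Vd = 31.6 × 88.3 = 2790 mg

2790 mg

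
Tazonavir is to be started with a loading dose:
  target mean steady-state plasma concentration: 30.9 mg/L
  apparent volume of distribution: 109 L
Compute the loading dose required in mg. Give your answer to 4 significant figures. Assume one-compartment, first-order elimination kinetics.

LD = Css × Vd = 30.9 × 109 = 3368 mg

3368 mg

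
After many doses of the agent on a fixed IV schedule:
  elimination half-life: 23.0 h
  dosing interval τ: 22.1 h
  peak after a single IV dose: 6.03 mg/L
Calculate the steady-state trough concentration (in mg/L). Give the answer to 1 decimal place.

6.4 mg/L

k = ln2 / t½ = 0.693147 / 23.0 = 0.03014 h⁻¹
e^(−kτ) = e^(−0.03014 × 22.1) = 0.5137
Accumulation ratio R = 1 / (1 − e^(−kτ)) = 1 / (1 − 0.5137) = 2.056
Steady-state trough = C₀ × R × e^(−kτ) = 6.03 × 2.056 × 0.5137 = 6.369 mg/L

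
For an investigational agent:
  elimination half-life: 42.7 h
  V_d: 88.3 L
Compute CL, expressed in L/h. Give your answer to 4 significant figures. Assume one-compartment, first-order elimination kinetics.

k = ln2 / t½ = 0.693147 / 42.7 = 0.01623 h⁻¹
CL = k × Vd = 0.01623 × 88.3 = 1.433 L/h

1.433 L/h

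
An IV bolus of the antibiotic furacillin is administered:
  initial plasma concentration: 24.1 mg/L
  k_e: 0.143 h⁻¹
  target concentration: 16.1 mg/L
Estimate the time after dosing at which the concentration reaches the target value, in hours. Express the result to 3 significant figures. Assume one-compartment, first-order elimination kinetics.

t = ln(C₀ / C) / k = ln(24.10 / 16.1) / 0.1430
  = ln(1.497) / 0.1430 = 0.4035 / 0.1430 = 2.822 h

2.82 h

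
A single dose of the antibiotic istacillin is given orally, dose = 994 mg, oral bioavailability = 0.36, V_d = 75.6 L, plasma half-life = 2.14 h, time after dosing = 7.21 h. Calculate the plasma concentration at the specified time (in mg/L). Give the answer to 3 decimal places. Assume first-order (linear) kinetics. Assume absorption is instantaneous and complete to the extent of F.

Amount reaching circulation = F × Dose = 0.36 × 994.0 = 357.8 mg
C₀ = F·Dose / Vd = 357.8 / 75.6 = 4.733 mg/L
k = ln2 / t½ = 0.693147 / 2.14 = 0.3239 h⁻¹
C = C₀ · e^(−k·t) = 4.733 × e^(−0.3239 × 7.21)
  = 4.733 × 0.09678 = 0.4581 mg/L

0.458 mg/L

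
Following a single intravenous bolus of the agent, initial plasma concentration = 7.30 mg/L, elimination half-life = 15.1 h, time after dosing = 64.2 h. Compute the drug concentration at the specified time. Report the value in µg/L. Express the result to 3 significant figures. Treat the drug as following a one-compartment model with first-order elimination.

383 µg/L

k = ln2 / t½ = 0.693147 / 15.1 = 0.04590 h⁻¹
C = C₀ · e^(−k·t) = 7.300 × e^(−0.04590 × 64.2)
  = 7.300 × 0.05251 = 0.3833 mg/L
Convert: 0.3833 mg/L × 1000 = 383.3 µg/L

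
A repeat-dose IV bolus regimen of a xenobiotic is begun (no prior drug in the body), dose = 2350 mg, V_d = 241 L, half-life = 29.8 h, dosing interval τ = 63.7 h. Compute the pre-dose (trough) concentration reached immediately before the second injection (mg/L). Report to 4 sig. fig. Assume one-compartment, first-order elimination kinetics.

2.216 mg/L

C₀ per dose = Dose / Vd = 2350 / 241 = 9.751 mg/L
k = ln2 / t½ = 0.693147 / 29.8 = 0.02326 h⁻¹
Fraction remaining after one interval: r = e^(−kτ) = e^(−0.02326 × 63.7) = 0.2273
Before dose 2, 1 dose has been given (aged 1τ).
C_trough = C₀ × r = 9.751 × 0.2273 = 2.216 mg/L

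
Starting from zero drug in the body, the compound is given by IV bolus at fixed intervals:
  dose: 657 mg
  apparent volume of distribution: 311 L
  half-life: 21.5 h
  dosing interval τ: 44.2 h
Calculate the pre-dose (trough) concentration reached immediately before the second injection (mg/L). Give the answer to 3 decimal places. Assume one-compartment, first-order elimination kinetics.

0.508 mg/L

C₀ per dose = Dose / Vd = 657 / 311 = 2.113 mg/L
k = ln2 / t½ = 0.693147 / 21.5 = 0.03224 h⁻¹
Fraction remaining after one interval: r = e^(−kτ) = e^(−0.03224 × 44.2) = 0.2405
Before dose 2, 1 dose has been given (aged 1τ).
C_trough = C₀ × r = 2.113 × 0.2405 = 0.5082 mg/L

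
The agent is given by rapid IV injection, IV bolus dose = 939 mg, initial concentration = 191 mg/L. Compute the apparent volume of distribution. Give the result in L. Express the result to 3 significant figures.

Vd = Dose / C₀ = 939.0 / 191 = 4.916 L

4.92 L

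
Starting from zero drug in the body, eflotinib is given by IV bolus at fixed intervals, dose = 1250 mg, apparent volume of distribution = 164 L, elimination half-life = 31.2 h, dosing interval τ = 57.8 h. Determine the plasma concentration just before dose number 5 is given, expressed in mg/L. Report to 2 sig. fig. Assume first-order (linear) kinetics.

C₀ per dose = Dose / Vd = 1250 / 164 = 7.622 mg/L
k = ln2 / t½ = 0.693147 / 31.2 = 0.02222 h⁻¹
Fraction remaining after one interval: r = e^(−kτ) = e^(−0.02222 × 57.8) = 0.2768
Before dose 5, 4 doses have been given (aged 1τ, 2τ, 3τ, 4τ).
C_trough = C₀ × (r + r² + … + r^4) = C₀ × r(1−r^4)/(1−r)
        = 7.622 × 0.2768 × (1 − 0.005870) / (1 − 0.2768) = 2.900 mg/L

2.9 mg/L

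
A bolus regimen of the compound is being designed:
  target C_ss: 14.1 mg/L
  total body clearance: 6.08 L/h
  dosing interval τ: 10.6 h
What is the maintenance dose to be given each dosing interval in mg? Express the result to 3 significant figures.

909 mg

At steady state, Dose/τ = Css × CL.
Dose = Css × CL × τ = 14.1 × 6.080 × 10.6 = 908.7 mg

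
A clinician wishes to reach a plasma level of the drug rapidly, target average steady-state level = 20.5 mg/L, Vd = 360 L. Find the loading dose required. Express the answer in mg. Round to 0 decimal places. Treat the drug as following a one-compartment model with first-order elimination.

7380 mg

LD = Css × Vd = 20.5 × 360 = 7380 mg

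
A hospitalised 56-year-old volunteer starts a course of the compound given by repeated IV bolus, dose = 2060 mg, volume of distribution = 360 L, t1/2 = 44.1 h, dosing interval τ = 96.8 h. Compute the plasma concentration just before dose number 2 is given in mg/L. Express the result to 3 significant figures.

C₀ per dose = Dose / Vd = 2060 / 360 = 5.722 mg/L
k = ln2 / t½ = 0.693147 / 44.1 = 0.01572 h⁻¹
Fraction remaining after one interval: r = e^(−kτ) = e^(−0.01572 × 96.8) = 0.2183
Before dose 2, 1 dose has been given (aged 1τ).
C_trough = C₀ × r = 5.722 × 0.2183 = 1.249 mg/L

1.25 mg/L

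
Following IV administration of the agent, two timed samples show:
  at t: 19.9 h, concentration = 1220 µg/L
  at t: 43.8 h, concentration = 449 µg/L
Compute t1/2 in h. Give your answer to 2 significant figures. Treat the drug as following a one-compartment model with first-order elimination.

17 h

k = ln(C₁/C₂) / (t₂ − t₁) = ln(1220/449) / (43.8 − 19.9)
  = 0.9996 / 23.90 = 0.04182 h⁻¹
t½ = ln2 / k = 0.693147 / 0.04182 = 16.57 h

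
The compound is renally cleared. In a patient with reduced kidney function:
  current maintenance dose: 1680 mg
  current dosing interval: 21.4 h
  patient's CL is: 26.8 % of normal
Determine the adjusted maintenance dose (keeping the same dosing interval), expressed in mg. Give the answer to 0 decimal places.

450 mg

To keep the same average steady-state level, dosing rate must scale with clearance.
CL ratio = 26.8 / 100 = 0.2680
New dose (same interval) = 1680 × 0.2680 = 450.2 mg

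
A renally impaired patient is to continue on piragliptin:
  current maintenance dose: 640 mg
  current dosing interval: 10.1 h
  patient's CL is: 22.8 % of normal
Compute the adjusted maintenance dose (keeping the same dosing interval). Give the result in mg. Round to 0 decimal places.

146 mg

To keep the same average steady-state level, dosing rate must scale with clearance.
CL ratio = 22.8 / 100 = 0.2280
New dose (same interval) = 640 × 0.2280 = 145.9 mg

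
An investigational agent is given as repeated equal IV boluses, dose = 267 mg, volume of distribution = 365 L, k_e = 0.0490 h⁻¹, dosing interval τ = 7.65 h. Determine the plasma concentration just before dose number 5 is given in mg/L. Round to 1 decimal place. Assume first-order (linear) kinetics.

C₀ per dose = Dose / Vd = 267 / 365 = 0.7315 mg/L
Fraction remaining after one interval: r = e^(−kτ) = e^(−0.04900 × 7.65) = 0.6874
Before dose 5, 4 doses have been given (aged 1τ, 2τ, 3τ, 4τ).
C_trough = C₀ × (r + r² + … + r^4) = C₀ × r(1−r^4)/(1−r)
        = 0.7315 × 0.6874 × (1 − 0.2233) / (1 − 0.6874) = 1.249 mg/L

1.2 mg/L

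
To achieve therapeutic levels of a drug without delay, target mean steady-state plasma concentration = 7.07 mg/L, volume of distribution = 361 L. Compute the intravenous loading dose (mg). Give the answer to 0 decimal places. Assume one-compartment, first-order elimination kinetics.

LD = Css × Vd = 7.07 × 361 = 2552 mg

2552 mg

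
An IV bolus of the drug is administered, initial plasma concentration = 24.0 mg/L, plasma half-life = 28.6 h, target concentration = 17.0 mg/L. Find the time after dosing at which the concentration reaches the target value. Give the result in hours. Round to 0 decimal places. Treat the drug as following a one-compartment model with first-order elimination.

14 h

k = ln2 / t½ = 0.693147 / 28.6 = 0.02424 h⁻¹
t = ln(C₀ / C) / k = ln(24.00 / 17.0) / 0.02424
  = ln(1.412) / 0.02424 = 0.3450 / 0.02424 = 14.23 h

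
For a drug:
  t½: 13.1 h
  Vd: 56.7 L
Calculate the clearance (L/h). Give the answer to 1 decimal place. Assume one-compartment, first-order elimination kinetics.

3.0 L/h

k = ln2 / t½ = 0.693147 / 13.1 = 0.05291 h⁻¹
CL = k × Vd = 0.05291 × 56.7 = 3.000 L/h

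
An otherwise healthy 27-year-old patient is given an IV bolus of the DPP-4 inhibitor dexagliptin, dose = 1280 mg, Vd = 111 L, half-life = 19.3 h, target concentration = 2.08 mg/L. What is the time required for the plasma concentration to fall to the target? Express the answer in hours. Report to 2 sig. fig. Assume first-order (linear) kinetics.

48 h

C₀ = Dose / Vd = 1280 / 111 = 11.53 mg/L
k = ln2 / t½ = 0.693147 / 19.3 = 0.03591 h⁻¹
t = ln(C₀ / C) / k = ln(11.53 / 2.08) / 0.03591
  = ln(5.543) / 0.03591 = 1.713 / 0.03591 = 47.70 h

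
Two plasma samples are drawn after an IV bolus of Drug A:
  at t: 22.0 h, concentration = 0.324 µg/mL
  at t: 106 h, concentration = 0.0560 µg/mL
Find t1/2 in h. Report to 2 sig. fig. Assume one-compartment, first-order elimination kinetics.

k = ln(C₁/C₂) / (t₂ − t₁) = ln(0.324/0.0560) / (106 − 22.0)
  = 1.755 / 84.00 = 0.02089 h⁻¹
t½ = ln2 / k = 0.693147 / 0.02089 = 33.18 h

33 h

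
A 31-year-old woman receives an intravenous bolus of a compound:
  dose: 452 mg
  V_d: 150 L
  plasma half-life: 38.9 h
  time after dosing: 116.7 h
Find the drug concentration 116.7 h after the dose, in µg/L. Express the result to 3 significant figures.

C₀ = Dose / Vd = 452.0 / 150 = 3.013 mg/L
k = ln2 / t½ = 0.693147 / 38.9 = 0.01782 h⁻¹
t / t½ = 116.7 / 38.9 = 3 half-lives
C = C₀ × (1/2)^3 = 3.013 × 0.1250 = 0.3766 mg/L
Convert: 0.3766 mg/L × 1000 = 376.6 µg/L

377 µg/L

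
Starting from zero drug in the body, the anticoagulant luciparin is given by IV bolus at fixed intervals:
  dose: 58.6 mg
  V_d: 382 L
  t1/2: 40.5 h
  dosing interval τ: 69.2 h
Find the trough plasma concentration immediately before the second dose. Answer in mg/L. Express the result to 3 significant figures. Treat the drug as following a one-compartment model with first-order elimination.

0.0469 mg/L

C₀ per dose = Dose / Vd = 58.6 / 382 = 0.1534 mg/L
k = ln2 / t½ = 0.693147 / 40.5 = 0.01711 h⁻¹
Fraction remaining after one interval: r = e^(−kτ) = e^(−0.01711 × 69.2) = 0.3060
Before dose 2, 1 dose has been given (aged 1τ).
C_trough = C₀ × r = 0.1534 × 0.3060 = 0.04694 mg/L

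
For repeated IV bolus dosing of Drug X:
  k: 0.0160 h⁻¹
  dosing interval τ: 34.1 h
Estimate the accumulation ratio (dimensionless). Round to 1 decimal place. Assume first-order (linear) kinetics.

2.4

e^(−kτ) = e^(−0.01600 × 34.1) = 0.5795
Accumulation ratio R = 1 / (1 − e^(−kτ)) = 1 / (1 − 0.5795) = 2.378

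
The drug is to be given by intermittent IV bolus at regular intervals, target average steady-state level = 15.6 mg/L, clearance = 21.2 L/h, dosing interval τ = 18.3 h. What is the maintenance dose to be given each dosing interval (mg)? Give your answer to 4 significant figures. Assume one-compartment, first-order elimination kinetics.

6052 mg

At steady state, Dose/τ = Css × CL.
Dose = Css × CL × τ = 15.6 × 21.20 × 18.3 = 6052 mg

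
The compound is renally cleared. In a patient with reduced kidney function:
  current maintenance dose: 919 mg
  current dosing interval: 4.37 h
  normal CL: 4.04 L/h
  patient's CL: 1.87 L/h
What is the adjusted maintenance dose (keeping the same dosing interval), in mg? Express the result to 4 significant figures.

To keep the same average steady-state level, dosing rate must scale with clearance.
CL ratio = 1.87 / 4.04 = 0.4629
New dose (same interval) = 919 × 0.4629 = 425.4 mg

425.4 mg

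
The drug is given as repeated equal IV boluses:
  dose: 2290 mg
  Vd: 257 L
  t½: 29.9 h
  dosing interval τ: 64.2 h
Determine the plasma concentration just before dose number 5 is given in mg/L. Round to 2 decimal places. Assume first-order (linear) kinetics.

C₀ per dose = Dose / Vd = 2290 / 257 = 8.911 mg/L
k = ln2 / t½ = 0.693147 / 29.9 = 0.02318 h⁻¹
Fraction remaining after one interval: r = e^(−kτ) = e^(−0.02318 × 64.2) = 0.2258
Before dose 5, 4 doses have been given (aged 1τ, 2τ, 3τ, 4τ).
C_trough = C₀ × (r + r² + … + r^4) = C₀ × r(1−r^4)/(1−r)
        = 8.911 × 0.2258 × (1 − 0.002600) / (1 − 0.2258) = 2.592 mg/L

2.59 mg/L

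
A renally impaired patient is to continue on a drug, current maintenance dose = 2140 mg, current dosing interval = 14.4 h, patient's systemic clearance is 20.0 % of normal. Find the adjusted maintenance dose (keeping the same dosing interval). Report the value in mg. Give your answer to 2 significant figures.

430 mg

To keep the same average steady-state level, dosing rate must scale with clearance.
CL ratio = 20.0 / 100 = 0.2000
New dose (same interval) = 2140 × 0.2000 = 428.0 mg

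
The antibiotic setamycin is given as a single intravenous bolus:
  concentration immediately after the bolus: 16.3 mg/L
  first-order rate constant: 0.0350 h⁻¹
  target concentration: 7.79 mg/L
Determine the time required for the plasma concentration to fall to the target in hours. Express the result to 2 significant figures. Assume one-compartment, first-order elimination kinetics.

t = ln(C₀ / C) / k = ln(16.30 / 7.79) / 0.03500
  = ln(2.092) / 0.03500 = 0.7381 / 0.03500 = 21.09 h

21 h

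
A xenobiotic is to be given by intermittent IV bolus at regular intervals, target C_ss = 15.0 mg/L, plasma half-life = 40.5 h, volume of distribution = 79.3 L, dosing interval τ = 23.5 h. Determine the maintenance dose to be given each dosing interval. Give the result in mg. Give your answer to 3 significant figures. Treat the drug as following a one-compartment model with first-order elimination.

k = ln2 / t½ = 0.693147 / 40.5 = 0.01711 h⁻¹
CL = k × Vd = 0.01711 × 79.3 = 1.357 L/h
At steady state, Dose/τ = Css × CL.
Dose = Css × CL × τ = 15.0 × 1.357 × 23.5 = 478.3 mg

478 mg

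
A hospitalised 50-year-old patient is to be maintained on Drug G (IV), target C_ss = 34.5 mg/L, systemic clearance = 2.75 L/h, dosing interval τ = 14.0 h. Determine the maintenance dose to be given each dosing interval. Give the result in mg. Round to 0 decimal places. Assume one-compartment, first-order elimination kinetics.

At steady state, Dose/τ = Css × CL.
Dose = Css × CL × τ = 34.5 × 2.750 × 14.0 = 1328 mg

1328 mg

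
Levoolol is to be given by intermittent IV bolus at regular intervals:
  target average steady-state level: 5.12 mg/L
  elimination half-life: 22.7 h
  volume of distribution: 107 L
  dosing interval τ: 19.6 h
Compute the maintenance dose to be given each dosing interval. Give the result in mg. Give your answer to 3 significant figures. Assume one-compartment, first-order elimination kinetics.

328 mg

k = ln2 / t½ = 0.693147 / 22.7 = 0.03054 h⁻¹
CL = k × Vd = 0.03054 × 107 = 3.268 L/h
At steady state, Dose/τ = Css × CL.
Dose = Css × CL × τ = 5.12 × 3.268 × 19.6 = 328.0 mg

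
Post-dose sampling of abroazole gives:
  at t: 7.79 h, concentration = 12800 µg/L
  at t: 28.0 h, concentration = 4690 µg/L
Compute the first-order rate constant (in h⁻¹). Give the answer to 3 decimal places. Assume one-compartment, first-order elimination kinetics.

k = ln(C₁/C₂) / (t₂ − t₁) = ln(12800/4690) / (28.0 − 7.79)
  = 1.004 / 20.21 = 0.04968 h⁻¹

0.050 h⁻¹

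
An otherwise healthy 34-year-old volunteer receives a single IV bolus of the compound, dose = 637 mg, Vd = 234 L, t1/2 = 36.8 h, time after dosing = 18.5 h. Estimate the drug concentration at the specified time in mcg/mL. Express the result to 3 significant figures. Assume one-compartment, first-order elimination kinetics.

C₀ = Dose / Vd = 637.0 / 234 = 2.722 mg/L
k = ln2 / t½ = 0.693147 / 36.8 = 0.01884 h⁻¹
C = C₀ · e^(−k·t) = 2.722 × e^(−0.01884 × 18.5)
  = 2.722 × 0.7057 = 1.921 mg/L
(1.921 mg/L = 1.921 mcg/mL)

1.92 mcg/mL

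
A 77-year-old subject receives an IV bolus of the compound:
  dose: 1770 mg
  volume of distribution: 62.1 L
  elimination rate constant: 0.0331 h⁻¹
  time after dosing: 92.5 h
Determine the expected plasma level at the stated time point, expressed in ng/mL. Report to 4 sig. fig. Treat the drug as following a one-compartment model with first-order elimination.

C₀ = Dose / Vd = 1770 / 62.1 = 28.50 mg/L
C = C₀ · e^(−k·t) = 28.50 × e^(−0.03310 × 92.5)
  = 28.50 × 0.04681 = 1.334 mg/L
Convert: 1.334 mg/L × 1000 = 1334 ng/mL

1334 ng/mL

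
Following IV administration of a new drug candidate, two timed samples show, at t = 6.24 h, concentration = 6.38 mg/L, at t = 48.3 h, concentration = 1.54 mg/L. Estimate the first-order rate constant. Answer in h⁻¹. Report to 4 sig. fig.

0.03379 h⁻¹

k = ln(C₁/C₂) / (t₂ − t₁) = ln(6.38/1.54) / (48.3 − 6.24)
  = 1.421 / 42.06 = 0.03379 h⁻¹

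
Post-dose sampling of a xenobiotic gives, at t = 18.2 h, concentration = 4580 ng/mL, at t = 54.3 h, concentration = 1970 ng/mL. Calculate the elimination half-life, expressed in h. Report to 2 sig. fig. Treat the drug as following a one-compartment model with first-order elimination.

30 h

k = ln(C₁/C₂) / (t₂ − t₁) = ln(4580/1970) / (54.3 − 18.2)
  = 0.8437 / 36.10 = 0.02337 h⁻¹
t½ = ln2 / k = 0.693147 / 0.02337 = 29.66 h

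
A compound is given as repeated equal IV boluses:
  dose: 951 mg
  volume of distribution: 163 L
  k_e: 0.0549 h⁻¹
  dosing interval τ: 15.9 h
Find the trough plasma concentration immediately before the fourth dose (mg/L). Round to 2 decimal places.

3.88 mg/L

C₀ per dose = Dose / Vd = 951 / 163 = 5.834 mg/L
Fraction remaining after one interval: r = e^(−kτ) = e^(−0.05490 × 15.9) = 0.4177
Before dose 4, 3 doses have been given (aged 1τ, 2τ, 3τ).
C_trough = C₀ × (r + r² + … + r^3) = C₀ × r(1−r^3)/(1−r)
        = 5.834 × 0.4177 × (1 − 0.07288) / (1 − 0.4177) = 3.880 mg/L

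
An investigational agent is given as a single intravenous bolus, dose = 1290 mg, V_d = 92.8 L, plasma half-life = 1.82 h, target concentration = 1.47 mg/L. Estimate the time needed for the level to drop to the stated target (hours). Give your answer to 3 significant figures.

C₀ = Dose / Vd = 1290 / 92.8 = 13.90 mg/L
k = ln2 / t½ = 0.693147 / 1.82 = 0.3809 h⁻¹
t = ln(C₀ / C) / k = ln(13.90 / 1.47) / 0.3809
  = ln(9.456) / 0.3809 = 2.247 / 0.3809 = 5.899 h

5.90 h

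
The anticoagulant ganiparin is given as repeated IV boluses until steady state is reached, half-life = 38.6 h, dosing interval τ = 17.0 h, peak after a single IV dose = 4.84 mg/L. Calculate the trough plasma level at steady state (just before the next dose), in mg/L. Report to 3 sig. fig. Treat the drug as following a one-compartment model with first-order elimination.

k = ln2 / t½ = 0.693147 / 38.6 = 0.01796 h⁻¹
e^(−kτ) = e^(−0.01796 × 17.0) = 0.7369
Accumulation ratio R = 1 / (1 − e^(−kτ)) = 1 / (1 − 0.7369) = 3.801
Steady-state trough = C₀ × R × e^(−kτ) = 4.84 × 3.801 × 0.7369 = 13.56 mg/L

13.6 mg/L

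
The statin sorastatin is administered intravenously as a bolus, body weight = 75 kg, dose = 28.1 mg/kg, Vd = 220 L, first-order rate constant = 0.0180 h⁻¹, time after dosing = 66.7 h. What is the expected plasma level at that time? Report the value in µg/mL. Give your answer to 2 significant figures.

Total dose = 28.1 × 75 = 2108 mg
C₀ = Dose / Vd = 2108 / 220 = 9.582 mg/L
C = C₀ · e^(−k·t) = 9.582 × e^(−0.01800 × 66.7)
  = 9.582 × 0.3010 = 2.884 mg/L
(2.884 mg/L = 2.884 µg/mL)

2.9 µg/mL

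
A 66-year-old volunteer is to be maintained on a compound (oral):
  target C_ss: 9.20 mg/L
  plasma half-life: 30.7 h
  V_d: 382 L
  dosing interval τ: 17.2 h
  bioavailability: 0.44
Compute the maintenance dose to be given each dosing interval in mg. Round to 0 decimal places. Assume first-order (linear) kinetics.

k = ln2 / t½ = 0.693147 / 30.7 = 0.02258 h⁻¹
CL = k × Vd = 0.02258 × 382 = 8.626 L/h
At steady state, F × (Dose/τ) = Css × CL.
Dose = Css × CL × τ / F = 9.20 × 8.626 × 17.2 / 0.44 = 3102 mg

3102 mg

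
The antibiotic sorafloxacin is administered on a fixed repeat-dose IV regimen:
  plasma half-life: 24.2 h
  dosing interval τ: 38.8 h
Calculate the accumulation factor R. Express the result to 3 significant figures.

k = ln2 / t½ = 0.693147 / 24.2 = 0.02864 h⁻¹
e^(−kτ) = e^(−0.02864 × 38.8) = 0.3292
Accumulation ratio R = 1 / (1 − e^(−kτ)) = 1 / (1 − 0.3292) = 1.491

1.49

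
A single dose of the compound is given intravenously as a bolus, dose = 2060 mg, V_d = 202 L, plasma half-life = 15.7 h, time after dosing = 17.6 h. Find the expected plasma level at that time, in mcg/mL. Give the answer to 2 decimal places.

C₀ = Dose / Vd = 2060 / 202 = 10.20 mg/L
k = ln2 / t½ = 0.693147 / 15.7 = 0.04415 h⁻¹
C = C₀ · e^(−k·t) = 10.20 × e^(−0.04415 × 17.6)
  = 10.20 × 0.4598 = 4.690 mg/L
(4.690 mg/L = 4.690 mcg/mL)

4.69 mcg/mL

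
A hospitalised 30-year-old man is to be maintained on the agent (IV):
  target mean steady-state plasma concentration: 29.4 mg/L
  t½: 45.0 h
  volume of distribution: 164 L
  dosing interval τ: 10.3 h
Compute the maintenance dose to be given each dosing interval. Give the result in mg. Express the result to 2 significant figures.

k = ln2 / t½ = 0.693147 / 45.0 = 0.01540 h⁻¹
CL = k × Vd = 0.01540 × 164 = 2.526 L/h
At steady state, Dose/τ = Css × CL.
Dose = Css × CL × τ = 29.4 × 2.526 × 10.3 = 764.9 mg

760 mg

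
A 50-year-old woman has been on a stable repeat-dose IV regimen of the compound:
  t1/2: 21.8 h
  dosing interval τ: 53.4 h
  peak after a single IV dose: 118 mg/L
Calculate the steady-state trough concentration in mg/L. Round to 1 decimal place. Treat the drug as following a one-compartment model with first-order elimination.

k = ln2 / t½ = 0.693147 / 21.8 = 0.03180 h⁻¹
e^(−kτ) = e^(−0.03180 × 53.4) = 0.1830
Accumulation ratio R = 1 / (1 − e^(−kτ)) = 1 / (1 − 0.1830) = 1.224
Steady-state trough = C₀ × R × e^(−kτ) = 118 × 1.224 × 0.1830 = 26.43 mg/L

26.4 mg/L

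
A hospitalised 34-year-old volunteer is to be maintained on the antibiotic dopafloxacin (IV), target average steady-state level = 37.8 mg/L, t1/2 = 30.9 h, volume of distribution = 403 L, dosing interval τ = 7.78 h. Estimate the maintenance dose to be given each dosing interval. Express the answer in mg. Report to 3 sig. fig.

2660 mg

k = ln2 / t½ = 0.693147 / 30.9 = 0.02243 h⁻¹
CL = k × Vd = 0.02243 × 403 = 9.039 L/h
At steady state, Dose/τ = Css × CL.
Dose = Css × CL × τ = 37.8 × 9.039 × 7.78 = 2658 mg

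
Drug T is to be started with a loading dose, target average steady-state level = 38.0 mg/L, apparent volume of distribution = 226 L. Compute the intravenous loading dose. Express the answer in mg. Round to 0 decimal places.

LD = Css × Vd = 38.0 × 226 = 8588 mg

8588 mg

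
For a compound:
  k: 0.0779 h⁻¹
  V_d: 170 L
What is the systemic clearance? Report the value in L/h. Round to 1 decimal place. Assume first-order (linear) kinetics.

CL = k × Vd = 0.0779 × 170 = 13.24 L/h

13.2 L/h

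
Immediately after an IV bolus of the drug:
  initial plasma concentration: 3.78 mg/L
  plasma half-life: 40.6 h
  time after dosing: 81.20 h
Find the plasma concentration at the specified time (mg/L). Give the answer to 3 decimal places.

0.945 mg/L

k = ln2 / t½ = 0.693147 / 40.6 = 0.01707 h⁻¹
t / t½ = 81.20 / 40.6 = 2 half-lives
C = C₀ × (1/2)^2 = 3.780 × 0.2500 = 0.9450 mg/L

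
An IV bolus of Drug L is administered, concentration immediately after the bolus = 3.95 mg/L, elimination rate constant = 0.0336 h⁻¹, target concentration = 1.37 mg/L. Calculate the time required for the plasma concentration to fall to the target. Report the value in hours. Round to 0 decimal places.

32 h

t = ln(C₀ / C) / k = ln(3.950 / 1.37) / 0.03360
  = ln(2.883) / 0.03360 = 1.059 / 0.03360 = 31.52 h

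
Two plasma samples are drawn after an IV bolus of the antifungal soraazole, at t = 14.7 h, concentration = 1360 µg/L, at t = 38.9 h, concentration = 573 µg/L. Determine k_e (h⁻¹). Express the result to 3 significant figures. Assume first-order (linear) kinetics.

k = ln(C₁/C₂) / (t₂ − t₁) = ln(1360/573) / (38.9 − 14.7)
  = 0.8644 / 24.20 = 0.03572 h⁻¹

0.0357 h⁻¹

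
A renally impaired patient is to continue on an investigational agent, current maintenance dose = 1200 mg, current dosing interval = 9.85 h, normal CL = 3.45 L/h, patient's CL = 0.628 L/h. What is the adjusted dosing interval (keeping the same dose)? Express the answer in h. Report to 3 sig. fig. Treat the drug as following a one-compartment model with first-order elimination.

54.1 h

To keep the same average steady-state level, dosing rate must scale with clearance.
CL ratio = 0.628 / 3.45 = 0.1820
New interval (same dose) = 9.85 / 0.1820 = 54.12 h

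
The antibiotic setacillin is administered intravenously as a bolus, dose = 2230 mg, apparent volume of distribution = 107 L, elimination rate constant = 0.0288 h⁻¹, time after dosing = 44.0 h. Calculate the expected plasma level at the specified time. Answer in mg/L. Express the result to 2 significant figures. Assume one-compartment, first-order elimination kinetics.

C₀ = Dose / Vd = 2230 / 107 = 20.84 mg/L
C = C₀ · e^(−k·t) = 20.84 × e^(−0.02880 × 44.0)
  = 20.84 × 0.2816 = 5.869 mg/L

5.9 mg/L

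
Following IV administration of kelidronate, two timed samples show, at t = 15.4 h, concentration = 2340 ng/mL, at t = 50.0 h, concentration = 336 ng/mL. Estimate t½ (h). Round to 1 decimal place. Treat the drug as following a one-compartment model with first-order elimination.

12.4 h

k = ln(C₁/C₂) / (t₂ − t₁) = ln(2340/336) / (50.0 − 15.4)
  = 1.941 / 34.60 = 0.05610 h⁻¹
t½ = ln2 / k = 0.693147 / 0.05610 = 12.36 h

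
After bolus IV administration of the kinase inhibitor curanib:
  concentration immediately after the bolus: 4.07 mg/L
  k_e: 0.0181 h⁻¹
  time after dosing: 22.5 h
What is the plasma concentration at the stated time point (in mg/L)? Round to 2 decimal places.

C = C₀ · e^(−k·t) = 4.070 × e^(−0.01810 × 22.5)
  = 4.070 × 0.6655 = 2.709 mg/L

2.71 mg/L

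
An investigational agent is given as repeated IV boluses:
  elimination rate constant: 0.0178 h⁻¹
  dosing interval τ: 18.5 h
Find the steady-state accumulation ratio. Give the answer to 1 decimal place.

e^(−kτ) = e^(−0.01780 × 18.5) = 0.7194
Accumulation ratio R = 1 / (1 − e^(−kτ)) = 1 / (1 − 0.7194) = 3.564

3.6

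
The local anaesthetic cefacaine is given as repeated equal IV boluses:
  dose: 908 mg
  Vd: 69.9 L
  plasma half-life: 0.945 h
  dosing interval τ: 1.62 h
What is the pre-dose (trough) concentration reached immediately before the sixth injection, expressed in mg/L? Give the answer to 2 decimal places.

C₀ per dose = Dose / Vd = 908 / 69.9 = 12.99 mg/L
k = ln2 / t½ = 0.693147 / 0.945 = 0.7335 h⁻¹
Fraction remaining after one interval: r = e^(−kτ) = e^(−0.7335 × 1.62) = 0.3047
Before dose 6, 5 doses have been given (aged 1τ, 2τ, 3τ, 4τ, 5τ).
C_trough = C₀ × (r + r² + … + r^5) = C₀ × r(1−r^5)/(1−r)
        = 12.99 × 0.3047 × (1 − 0.002626) / (1 − 0.3047) = 5.678 mg/L

5.68 mg/L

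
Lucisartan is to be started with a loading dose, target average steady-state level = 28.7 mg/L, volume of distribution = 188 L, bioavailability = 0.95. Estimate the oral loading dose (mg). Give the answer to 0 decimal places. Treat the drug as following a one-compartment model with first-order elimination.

5680 mg

LD = Css × Vd / F = 28.7 × 188 / 0.95 = 5680 mg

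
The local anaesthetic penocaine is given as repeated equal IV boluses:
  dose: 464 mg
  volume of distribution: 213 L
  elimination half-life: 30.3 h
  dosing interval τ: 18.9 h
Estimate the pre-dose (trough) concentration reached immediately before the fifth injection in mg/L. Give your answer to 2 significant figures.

C₀ per dose = Dose / Vd = 464 / 213 = 2.178 mg/L
k = ln2 / t½ = 0.693147 / 30.3 = 0.02288 h⁻¹
Fraction remaining after one interval: r = e^(−kτ) = e^(−0.02288 × 18.9) = 0.6489
Before dose 5, 4 doses have been given (aged 1τ, 2τ, 3τ, 4τ).
C_trough = C₀ × (r + r² + … + r^4) = C₀ × r(1−r^4)/(1−r)
        = 2.178 × 0.6489 × (1 − 0.1773) / (1 − 0.6489) = 3.312 mg/L

3.3 mg/L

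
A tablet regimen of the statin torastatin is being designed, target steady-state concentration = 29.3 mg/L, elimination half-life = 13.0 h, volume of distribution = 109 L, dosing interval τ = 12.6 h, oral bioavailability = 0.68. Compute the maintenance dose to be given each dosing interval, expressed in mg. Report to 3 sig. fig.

3160 mg

k = ln2 / t½ = 0.693147 / 13.0 = 0.05332 h⁻¹
CL = k × Vd = 0.05332 × 109 = 5.812 L/h
At steady state, F × (Dose/τ) = Css × CL.
Dose = Css × CL × τ / F = 29.3 × 5.812 × 12.6 / 0.68 = 3155 mg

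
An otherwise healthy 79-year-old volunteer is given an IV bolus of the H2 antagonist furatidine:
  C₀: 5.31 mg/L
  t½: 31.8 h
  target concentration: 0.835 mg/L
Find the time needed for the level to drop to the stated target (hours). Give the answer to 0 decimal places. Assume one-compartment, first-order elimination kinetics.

85 h

k = ln2 / t½ = 0.693147 / 31.8 = 0.02180 h⁻¹
t = ln(C₀ / C) / k = ln(5.310 / 0.835) / 0.02180
  = ln(6.359) / 0.02180 = 1.850 / 0.02180 = 84.86 h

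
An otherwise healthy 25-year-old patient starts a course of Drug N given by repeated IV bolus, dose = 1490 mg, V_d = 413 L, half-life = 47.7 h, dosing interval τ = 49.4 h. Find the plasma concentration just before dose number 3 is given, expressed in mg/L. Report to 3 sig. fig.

2.62 mg/L

C₀ per dose = Dose / Vd = 1490 / 413 = 3.608 mg/L
k = ln2 / t½ = 0.693147 / 47.7 = 0.01453 h⁻¹
Fraction remaining after one interval: r = e^(−kτ) = e^(−0.01453 × 49.4) = 0.4878
Before dose 3, 2 doses have been given (aged 1τ, 2τ).
C_trough = C₀ × (r + r²) = 3.608 × (0.4878 + 0.2379) = 2.618 mg/L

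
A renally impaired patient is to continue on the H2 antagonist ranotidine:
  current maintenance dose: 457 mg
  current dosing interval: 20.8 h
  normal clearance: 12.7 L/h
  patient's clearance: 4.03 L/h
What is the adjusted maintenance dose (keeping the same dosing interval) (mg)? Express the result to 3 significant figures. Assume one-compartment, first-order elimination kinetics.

To keep the same average steady-state level, dosing rate must scale with clearance.
CL ratio = 4.03 / 12.7 = 0.3173
New dose (same interval) = 457 × 0.3173 = 145.0 mg

145 mg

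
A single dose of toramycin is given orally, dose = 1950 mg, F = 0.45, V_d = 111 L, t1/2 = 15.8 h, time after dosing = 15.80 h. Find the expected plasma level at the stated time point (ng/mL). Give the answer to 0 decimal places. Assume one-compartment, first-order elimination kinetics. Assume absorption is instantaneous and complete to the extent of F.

3953 ng/mL

Amount reaching circulation = F × Dose = 0.45 × 1950 = 877.5 mg
C₀ = F·Dose / Vd = 877.5 / 111 = 7.905 mg/L
k = ln2 / t½ = 0.693147 / 15.8 = 0.04387 h⁻¹
t / t½ = 15.80 / 15.8 = 1 half-lives
C = C₀ × (1/2)^1 = 7.905 × 0.5000 = 3.953 mg/L
Convert: 3.953 mg/L × 1000 = 3953 ng/mL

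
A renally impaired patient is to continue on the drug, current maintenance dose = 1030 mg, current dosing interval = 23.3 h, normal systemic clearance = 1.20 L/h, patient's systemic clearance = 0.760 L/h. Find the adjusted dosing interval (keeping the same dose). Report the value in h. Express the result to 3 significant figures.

36.8 h

To keep the same average steady-state level, dosing rate must scale with clearance.
CL ratio = 0.760 / 1.20 = 0.6333
New interval (same dose) = 23.3 / 0.6333 = 36.79 h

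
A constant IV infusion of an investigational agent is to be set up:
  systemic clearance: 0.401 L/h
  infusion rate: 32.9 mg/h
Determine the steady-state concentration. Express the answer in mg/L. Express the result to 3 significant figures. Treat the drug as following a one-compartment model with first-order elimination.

82.0 mg/L

At steady state Css = R₀ / CL = 32.9 / 0.4010 = 82.04 mg/L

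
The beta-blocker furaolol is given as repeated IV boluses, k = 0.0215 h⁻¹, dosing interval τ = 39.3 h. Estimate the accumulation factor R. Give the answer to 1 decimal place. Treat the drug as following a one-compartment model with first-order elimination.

1.8

e^(−kτ) = e^(−0.02150 × 39.3) = 0.4296
Accumulation ratio R = 1 / (1 − e^(−kτ)) = 1 / (1 − 0.4296) = 1.753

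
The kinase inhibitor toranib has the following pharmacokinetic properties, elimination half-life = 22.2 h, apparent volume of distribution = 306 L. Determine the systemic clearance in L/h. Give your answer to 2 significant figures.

k = ln2 / t½ = 0.693147 / 22.2 = 0.03122 h⁻¹
CL = k × Vd = 0.03122 × 306 = 9.553 L/h

9.6 L/h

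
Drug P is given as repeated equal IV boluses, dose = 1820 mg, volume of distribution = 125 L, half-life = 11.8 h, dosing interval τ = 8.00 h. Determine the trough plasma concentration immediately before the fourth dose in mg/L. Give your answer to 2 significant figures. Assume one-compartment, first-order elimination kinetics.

18 mg/L

C₀ per dose = Dose / Vd = 1820 / 125 = 14.56 mg/L
k = ln2 / t½ = 0.693147 / 11.8 = 0.05874 h⁻¹
Fraction remaining after one interval: r = e^(−kτ) = e^(−0.05874 × 8.00) = 0.6251
Before dose 4, 3 doses have been given (aged 1τ, 2τ, 3τ).
C_trough = C₀ × (r + r² + … + r^3) = C₀ × r(1−r^3)/(1−r)
        = 14.56 × 0.6251 × (1 − 0.2443) / (1 − 0.6251) = 18.35 mg/L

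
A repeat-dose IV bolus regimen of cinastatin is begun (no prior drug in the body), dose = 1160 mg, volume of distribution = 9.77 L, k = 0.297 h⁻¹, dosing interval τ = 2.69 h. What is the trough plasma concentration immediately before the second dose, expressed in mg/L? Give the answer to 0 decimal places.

53 mg/L

C₀ per dose = Dose / Vd = 1160 / 9.77 = 118.7 mg/L
Fraction remaining after one interval: r = e^(−kτ) = e^(−0.2970 × 2.69) = 0.4498
Before dose 2, 1 dose has been given (aged 1τ).
C_trough = C₀ × r = 118.7 × 0.4498 = 53.39 mg/L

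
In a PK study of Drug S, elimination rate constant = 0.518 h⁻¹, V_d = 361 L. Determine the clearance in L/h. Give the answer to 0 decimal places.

187 L/h

CL = k × Vd = 0.518 × 361 = 187.0 L/h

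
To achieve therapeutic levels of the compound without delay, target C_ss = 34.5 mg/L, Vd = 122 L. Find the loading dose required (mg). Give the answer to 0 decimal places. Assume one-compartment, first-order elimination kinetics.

LD = Css × Vd = 34.5 × 122 = 4209 mg

4209 mg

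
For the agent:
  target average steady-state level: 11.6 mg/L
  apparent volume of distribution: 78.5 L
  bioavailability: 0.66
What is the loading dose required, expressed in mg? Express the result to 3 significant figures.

1380 mg

LD = Css × Vd / F = 11.6 × 78.5 / 0.66 = 1380 mg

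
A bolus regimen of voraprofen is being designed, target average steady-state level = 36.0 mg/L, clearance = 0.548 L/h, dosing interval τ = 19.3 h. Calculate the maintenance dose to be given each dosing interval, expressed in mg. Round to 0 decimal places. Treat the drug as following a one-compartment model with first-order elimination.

381 mg

At steady state, Dose/τ = Css × CL.
Dose = Css × CL × τ = 36.0 × 0.5480 × 19.3 = 380.8 mg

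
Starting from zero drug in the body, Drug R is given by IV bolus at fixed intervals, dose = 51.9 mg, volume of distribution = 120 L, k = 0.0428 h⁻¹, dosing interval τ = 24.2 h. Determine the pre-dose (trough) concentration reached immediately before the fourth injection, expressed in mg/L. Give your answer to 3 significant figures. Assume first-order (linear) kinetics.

0.227 mg/L

C₀ per dose = Dose / Vd = 51.9 / 120 = 0.4325 mg/L
Fraction remaining after one interval: r = e^(−kτ) = e^(−0.04280 × 24.2) = 0.3550
Before dose 4, 3 doses have been given (aged 1τ, 2τ, 3τ).
C_trough = C₀ × (r + r² + … + r^3) = C₀ × r(1−r^3)/(1−r)
        = 0.4325 × 0.3550 × (1 − 0.04474) / (1 − 0.3550) = 0.2274 mg/L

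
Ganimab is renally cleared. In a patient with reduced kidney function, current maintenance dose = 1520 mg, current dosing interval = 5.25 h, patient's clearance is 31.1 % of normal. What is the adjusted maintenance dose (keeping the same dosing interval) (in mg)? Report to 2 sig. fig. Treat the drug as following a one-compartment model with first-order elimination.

To keep the same average steady-state level, dosing rate must scale with clearance.
CL ratio = 31.1 / 100 = 0.3110
New dose (same interval) = 1520 × 0.3110 = 472.7 mg

470 mg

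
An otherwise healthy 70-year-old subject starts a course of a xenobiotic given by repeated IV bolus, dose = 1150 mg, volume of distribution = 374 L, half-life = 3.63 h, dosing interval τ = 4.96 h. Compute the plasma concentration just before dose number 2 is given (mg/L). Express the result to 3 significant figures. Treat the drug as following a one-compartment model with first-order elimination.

1.19 mg/L

C₀ per dose = Dose / Vd = 1150 / 374 = 3.075 mg/L
k = ln2 / t½ = 0.693147 / 3.63 = 0.1909 h⁻¹
Fraction remaining after one interval: r = e^(−kτ) = e^(−0.1909 × 4.96) = 0.3880
Before dose 2, 1 dose has been given (aged 1τ).
C_trough = C₀ × r = 3.075 × 0.3880 = 1.193 mg/L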